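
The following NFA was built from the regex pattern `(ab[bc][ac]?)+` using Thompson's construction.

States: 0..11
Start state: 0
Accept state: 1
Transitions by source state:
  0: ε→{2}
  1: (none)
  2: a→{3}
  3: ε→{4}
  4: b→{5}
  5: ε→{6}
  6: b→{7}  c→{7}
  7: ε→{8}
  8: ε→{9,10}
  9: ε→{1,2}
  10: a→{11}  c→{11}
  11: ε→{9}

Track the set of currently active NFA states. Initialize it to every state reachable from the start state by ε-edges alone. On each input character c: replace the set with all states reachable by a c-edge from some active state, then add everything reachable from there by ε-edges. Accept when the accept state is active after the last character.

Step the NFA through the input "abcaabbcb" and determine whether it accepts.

Answer: REJECT

Trace:
initial (ε-close {0}): {0,2}
'a' @ 1: {3,4}
'b' @ 2: {5,6}
'c' @ 3: {1,2,7,8,9,10}  [accepting]
'a' @ 4: {1,2,3,4,9,11}  [accepting]
'a' @ 5: {3,4}
'b' @ 6: {5,6}
'b' @ 7: {1,2,7,8,9,10}  [accepting]
'c' @ 8: {1,2,9,11}  [accepting]
'b' @ 9: {}  — dead — no transitions
end set {} — state 1 not in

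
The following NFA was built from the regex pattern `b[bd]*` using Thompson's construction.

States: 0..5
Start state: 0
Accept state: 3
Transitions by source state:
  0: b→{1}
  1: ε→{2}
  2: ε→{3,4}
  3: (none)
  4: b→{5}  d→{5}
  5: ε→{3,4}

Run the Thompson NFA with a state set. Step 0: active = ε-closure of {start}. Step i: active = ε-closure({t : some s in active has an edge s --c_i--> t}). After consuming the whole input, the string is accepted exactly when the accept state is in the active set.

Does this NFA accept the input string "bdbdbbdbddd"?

Answer: ACCEPT

Steps:
S₀ = ε-closure({0}) = {0}
'b' @ 1: {1,2,3,4}  ✓accept
'd' @ 2: {3,4,5}  ✓accept
'b' @ 3: {3,4,5}  ✓accept
'd' @ 4: {3,4,5}  ✓accept
'b' @ 5: {3,4,5}  ✓accept
'b' @ 6: {3,4,5}  ✓accept
'd' @ 7: {3,4,5}  ✓accept
'b' @ 8: {3,4,5}  ✓accept
'd' @ 9: {3,4,5}  ✓accept
'd' @ 10: {3,4,5}  ✓accept
'd' @ 11: {3,4,5}  ✓accept
end set {3,4,5} — state 3 in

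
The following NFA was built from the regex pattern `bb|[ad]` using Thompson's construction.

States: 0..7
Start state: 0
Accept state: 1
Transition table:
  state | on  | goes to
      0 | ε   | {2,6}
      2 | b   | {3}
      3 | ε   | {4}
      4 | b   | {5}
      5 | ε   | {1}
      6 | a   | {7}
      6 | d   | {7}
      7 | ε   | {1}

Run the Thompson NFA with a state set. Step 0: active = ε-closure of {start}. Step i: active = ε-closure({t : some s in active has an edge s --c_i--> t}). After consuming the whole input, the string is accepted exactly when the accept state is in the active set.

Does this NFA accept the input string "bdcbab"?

start: ε-closure({0}) = {0,2,6}
'b' @ 1: {3,4}
'd' @ 2: {}  — no active states
rest 'cbab' ignored (set empty)
end set {} — state 1 not in

Answer: REJECT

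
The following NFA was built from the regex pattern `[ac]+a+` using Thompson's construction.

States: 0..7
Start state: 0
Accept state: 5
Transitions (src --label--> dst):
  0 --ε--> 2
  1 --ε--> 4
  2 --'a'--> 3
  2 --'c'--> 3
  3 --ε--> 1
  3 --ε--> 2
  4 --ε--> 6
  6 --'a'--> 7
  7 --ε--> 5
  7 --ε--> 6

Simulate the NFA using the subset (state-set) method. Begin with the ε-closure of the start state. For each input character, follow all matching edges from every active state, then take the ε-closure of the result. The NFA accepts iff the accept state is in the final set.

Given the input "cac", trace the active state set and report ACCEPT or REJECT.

Answer: REJECT

Derivation:
start: ε-closure({0}) = {0,2}
'c' @ 1: {1,2,3,4,6}
'a' @ 2: {1,2,3,4,5,6,7}  ✓accept
'c' @ 3: {1,2,3,4,6}
after full input: {1,2,3,4,6}  (accept=5 not in)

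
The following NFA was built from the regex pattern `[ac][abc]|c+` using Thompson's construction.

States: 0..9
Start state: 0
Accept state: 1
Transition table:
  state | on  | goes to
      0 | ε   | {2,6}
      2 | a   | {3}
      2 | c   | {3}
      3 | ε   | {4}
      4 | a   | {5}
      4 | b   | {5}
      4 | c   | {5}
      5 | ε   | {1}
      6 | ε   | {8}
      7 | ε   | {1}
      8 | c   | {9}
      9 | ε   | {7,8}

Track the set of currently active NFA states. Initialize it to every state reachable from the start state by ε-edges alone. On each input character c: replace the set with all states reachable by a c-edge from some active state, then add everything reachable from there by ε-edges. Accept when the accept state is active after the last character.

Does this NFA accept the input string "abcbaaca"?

Answer: REJECT

Trace:
initial (ε-close {0}): {0,2,6,8}
'a' @ 1: {3,4}
'b' @ 2: {1,5}  ✓accept
'c' @ 3: {}  — dead — no transitions
rest 'baaca' ignored (set empty)
after full input: {}  (accept=1 not in)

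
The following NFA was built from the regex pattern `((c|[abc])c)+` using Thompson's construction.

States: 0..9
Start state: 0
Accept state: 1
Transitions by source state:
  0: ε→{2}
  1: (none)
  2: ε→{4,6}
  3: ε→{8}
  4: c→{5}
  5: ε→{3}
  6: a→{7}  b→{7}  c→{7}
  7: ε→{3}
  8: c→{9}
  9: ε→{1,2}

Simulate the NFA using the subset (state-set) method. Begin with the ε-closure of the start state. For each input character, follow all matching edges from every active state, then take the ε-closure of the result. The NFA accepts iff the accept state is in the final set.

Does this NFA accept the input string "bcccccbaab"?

S₀ = ε-closure({0}) = {0,2,4,6}
'b' @ 1: {3,7,8}
'c' @ 2: {1,2,4,6,9}  (accept∈set)
'c' @ 3: {3,5,7,8}
'c' @ 4: {1,2,4,6,9}  (accept∈set)
'c' @ 5: {3,5,7,8}
'c' @ 6: {1,2,4,6,9}  (accept∈set)
'b' @ 7: {3,7,8}
'a' @ 8: {}  — state set empty
rest 'ab' ignored (set empty)
end set {} — state 1 not in

Answer: REJECT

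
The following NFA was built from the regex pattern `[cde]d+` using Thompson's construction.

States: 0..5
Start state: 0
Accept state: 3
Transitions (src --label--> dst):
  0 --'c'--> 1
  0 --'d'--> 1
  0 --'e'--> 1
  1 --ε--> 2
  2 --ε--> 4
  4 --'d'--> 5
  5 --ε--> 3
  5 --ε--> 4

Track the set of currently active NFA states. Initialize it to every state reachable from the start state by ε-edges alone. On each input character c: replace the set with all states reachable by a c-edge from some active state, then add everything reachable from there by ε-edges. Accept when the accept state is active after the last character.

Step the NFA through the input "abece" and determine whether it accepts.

Answer: REJECT

Trace:
start: ε-closure({0}) = {0}
'a' @ 1: {}  — no active states
rest 'bece' ignored (set empty)
after full input: {}  (accept=3 not in)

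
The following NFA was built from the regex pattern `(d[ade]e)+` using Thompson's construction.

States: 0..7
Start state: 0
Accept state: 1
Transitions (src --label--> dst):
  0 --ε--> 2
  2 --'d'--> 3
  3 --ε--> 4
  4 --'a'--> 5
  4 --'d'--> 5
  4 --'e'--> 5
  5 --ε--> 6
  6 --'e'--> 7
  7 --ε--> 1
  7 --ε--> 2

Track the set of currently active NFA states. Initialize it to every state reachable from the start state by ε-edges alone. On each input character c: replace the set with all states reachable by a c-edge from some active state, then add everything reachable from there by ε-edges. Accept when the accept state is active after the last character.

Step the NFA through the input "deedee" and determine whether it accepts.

S₀ = ε-closure({0}) = {0,2}
'd' @ 1: {3,4}
'e' @ 2: {5,6}
'e' @ 3: {1,2,7}  [accepting]
'd' @ 4: {3,4}
'e' @ 5: {5,6}
'e' @ 6: {1,2,7}  [accepting]
final: {1,2,7}; accept 1 in set

Answer: ACCEPT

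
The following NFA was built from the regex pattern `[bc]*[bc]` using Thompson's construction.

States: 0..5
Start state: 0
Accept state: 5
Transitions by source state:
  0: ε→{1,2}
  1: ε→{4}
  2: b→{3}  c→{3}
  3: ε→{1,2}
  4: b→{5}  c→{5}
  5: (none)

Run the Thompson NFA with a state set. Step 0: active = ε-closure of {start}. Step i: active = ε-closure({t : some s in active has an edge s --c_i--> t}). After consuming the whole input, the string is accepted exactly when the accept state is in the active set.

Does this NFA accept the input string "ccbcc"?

Answer: ACCEPT

Steps:
start: ε-closure({0}) = {0,1,2,4}
'c' @ 1: {1,2,3,4,5}  ✓accept
'c' @ 2: {1,2,3,4,5}  ✓accept
'b' @ 3: {1,2,3,4,5}  ✓accept
'c' @ 4: {1,2,3,4,5}  ✓accept
'c' @ 5: {1,2,3,4,5}  ✓accept
end set {1,2,3,4,5} — state 5 in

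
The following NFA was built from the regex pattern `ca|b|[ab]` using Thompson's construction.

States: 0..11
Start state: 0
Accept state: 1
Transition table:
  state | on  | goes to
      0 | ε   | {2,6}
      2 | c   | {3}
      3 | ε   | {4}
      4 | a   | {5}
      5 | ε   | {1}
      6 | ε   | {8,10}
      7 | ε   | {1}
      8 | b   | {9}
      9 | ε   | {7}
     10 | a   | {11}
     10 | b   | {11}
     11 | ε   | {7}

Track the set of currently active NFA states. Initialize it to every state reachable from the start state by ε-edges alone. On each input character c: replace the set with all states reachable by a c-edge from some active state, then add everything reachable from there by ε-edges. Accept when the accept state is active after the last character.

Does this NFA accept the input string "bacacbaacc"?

Answer: REJECT

Derivation:
S₀ = ε-closure({0}) = {0,2,6,8,10}
'b' @ 1: {1,7,9,11}  ✓accept
'a' @ 2: {}  — state set empty
rest 'cacbaacc' ignored (set empty)
end set {} — state 1 not in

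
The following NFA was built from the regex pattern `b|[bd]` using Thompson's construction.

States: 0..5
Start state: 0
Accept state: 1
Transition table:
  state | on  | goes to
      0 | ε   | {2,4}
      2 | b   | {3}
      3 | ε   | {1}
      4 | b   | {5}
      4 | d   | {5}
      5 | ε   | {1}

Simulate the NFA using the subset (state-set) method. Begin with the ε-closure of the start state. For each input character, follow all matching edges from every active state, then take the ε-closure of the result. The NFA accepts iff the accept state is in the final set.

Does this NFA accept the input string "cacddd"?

Answer: REJECT

Derivation:
initial (ε-close {0}): {0,2,4}
'c' @ 1: {}  — state set empty
rest 'acddd' ignored (set empty)
after full input: {}  (accept=1 not in)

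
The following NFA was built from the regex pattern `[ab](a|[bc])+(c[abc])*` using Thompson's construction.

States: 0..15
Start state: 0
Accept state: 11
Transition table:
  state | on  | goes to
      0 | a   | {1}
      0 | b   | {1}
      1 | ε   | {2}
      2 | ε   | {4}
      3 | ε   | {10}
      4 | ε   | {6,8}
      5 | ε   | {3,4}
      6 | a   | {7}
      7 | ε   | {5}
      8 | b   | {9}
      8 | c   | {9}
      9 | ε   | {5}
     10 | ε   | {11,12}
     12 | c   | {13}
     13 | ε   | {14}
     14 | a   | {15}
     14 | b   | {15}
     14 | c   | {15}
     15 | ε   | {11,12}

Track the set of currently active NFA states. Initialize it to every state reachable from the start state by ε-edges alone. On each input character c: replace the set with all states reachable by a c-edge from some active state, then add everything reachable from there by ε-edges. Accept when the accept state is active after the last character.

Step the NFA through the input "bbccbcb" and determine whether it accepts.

Answer: ACCEPT

Trace:
initial (ε-close {0}): {0}
'b' @ 1: {1,2,4,6,8}
'b' @ 2: {3,4,5,6,8,9,10,11,12}  (accept∈set)
'c' @ 3: {3,4,5,6,8,9,10,11,12,13,14}  (accept∈set)
'c' @ 4: {3,4,5,6,8,9,10,11,12,13,14,15}  (accept∈set)
'b' @ 5: {3,4,5,6,8,9,10,11,12,15}  (accept∈set)
'c' @ 6: {3,4,5,6,8,9,10,11,12,13,14}  (accept∈set)
'b' @ 7: {3,4,5,6,8,9,10,11,12,15}  (accept∈set)
end set {3,4,5,6,8,9,10,11,12,15} — state 11 in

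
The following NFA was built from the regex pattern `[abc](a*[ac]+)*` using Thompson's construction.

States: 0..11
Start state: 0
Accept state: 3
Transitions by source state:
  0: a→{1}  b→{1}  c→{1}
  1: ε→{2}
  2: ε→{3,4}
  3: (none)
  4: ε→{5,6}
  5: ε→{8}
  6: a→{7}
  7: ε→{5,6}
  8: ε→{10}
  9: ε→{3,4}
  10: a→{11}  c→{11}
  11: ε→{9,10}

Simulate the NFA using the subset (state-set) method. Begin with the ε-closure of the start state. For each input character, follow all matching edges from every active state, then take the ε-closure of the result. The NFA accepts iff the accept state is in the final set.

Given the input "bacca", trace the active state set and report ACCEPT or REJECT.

S₀ = ε-closure({0}) = {0}
'b' @ 1: {1,2,3,4,5,6,8,10}  ✓accept
'a' @ 2: {3,4,5,6,7,8,9,10,11}  ✓accept
'c' @ 3: {3,4,5,6,8,9,10,11}  ✓accept
'c' @ 4: {3,4,5,6,8,9,10,11}  ✓accept
'a' @ 5: {3,4,5,6,7,8,9,10,11}  ✓accept
after full input: {3,4,5,6,7,8,9,10,11}  (accept=3 in)

Answer: ACCEPT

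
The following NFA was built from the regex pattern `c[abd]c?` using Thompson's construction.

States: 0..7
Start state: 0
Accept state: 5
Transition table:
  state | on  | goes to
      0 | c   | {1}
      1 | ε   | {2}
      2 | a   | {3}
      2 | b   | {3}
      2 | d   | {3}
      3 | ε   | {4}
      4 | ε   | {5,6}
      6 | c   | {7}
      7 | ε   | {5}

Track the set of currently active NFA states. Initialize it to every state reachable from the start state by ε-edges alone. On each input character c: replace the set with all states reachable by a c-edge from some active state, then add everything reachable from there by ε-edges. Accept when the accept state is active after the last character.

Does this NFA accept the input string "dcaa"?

initial (ε-close {0}): {0}
'd' @ 1: {}  — dead — no transitions
rest 'caa' ignored (set empty)
end set {} — state 5 not in

Answer: REJECT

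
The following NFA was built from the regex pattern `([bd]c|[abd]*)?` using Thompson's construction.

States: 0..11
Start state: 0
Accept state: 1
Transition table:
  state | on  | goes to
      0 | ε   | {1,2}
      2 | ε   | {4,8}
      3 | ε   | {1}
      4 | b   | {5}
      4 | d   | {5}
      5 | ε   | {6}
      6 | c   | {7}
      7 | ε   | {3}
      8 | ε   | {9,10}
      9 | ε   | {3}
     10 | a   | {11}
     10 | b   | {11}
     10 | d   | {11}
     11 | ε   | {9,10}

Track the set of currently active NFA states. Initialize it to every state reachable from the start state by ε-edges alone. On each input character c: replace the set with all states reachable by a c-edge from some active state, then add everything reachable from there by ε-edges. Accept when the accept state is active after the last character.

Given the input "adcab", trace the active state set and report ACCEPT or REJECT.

start: ε-closure({0}) = {0,1,2,3,4,8,9,10}
'a' @ 1: {1,3,9,10,11}  [accepting]
'd' @ 2: {1,3,9,10,11}  [accepting]
'c' @ 3: {}  — dead — no transitions
rest 'ab' ignored (set empty)
after full input: {}  (accept=1 not in)

Answer: REJECT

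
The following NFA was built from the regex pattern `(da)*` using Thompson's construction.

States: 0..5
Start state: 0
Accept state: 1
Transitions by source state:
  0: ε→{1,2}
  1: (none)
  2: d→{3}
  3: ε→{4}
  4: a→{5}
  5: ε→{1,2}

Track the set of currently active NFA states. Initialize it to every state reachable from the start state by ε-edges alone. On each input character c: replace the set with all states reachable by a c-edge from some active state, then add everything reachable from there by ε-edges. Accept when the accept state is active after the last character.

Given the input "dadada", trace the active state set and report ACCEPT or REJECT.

Answer: ACCEPT

Derivation:
start: ε-closure({0}) = {0,1,2}
'd' @ 1: {3,4}
'a' @ 2: {1,2,5}  [accepting]
'd' @ 3: {3,4}
'a' @ 4: {1,2,5}  [accepting]
'd' @ 5: {3,4}
'a' @ 6: {1,2,5}  [accepting]
end set {1,2,5} — state 1 in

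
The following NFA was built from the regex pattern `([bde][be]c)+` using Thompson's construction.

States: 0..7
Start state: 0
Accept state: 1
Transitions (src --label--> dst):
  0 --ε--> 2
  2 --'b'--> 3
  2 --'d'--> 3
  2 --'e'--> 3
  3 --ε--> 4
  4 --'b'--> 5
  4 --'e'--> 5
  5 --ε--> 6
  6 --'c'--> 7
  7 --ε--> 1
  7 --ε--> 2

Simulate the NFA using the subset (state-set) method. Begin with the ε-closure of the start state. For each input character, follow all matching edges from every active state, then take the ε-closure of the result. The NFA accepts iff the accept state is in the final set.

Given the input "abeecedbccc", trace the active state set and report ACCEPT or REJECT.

Answer: REJECT

Steps:
initial (ε-close {0}): {0,2}
'a' @ 1: {}  — state set empty
rest 'beecedbccc' ignored (set empty)
final: {}; accept 1 not in set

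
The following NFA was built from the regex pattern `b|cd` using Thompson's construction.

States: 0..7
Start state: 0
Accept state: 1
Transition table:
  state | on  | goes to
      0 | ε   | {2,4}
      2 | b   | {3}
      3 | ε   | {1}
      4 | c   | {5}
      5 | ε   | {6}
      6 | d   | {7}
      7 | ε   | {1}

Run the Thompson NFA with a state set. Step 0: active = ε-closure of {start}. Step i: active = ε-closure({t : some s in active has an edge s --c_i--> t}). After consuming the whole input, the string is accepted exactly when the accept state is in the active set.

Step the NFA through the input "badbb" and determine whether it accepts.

Answer: REJECT

Trace:
S₀ = ε-closure({0}) = {0,2,4}
'b' @ 1: {1,3}  [accepting]
'a' @ 2: {}  — state set empty
rest 'dbb' ignored (set empty)
after full input: {}  (accept=1 not in)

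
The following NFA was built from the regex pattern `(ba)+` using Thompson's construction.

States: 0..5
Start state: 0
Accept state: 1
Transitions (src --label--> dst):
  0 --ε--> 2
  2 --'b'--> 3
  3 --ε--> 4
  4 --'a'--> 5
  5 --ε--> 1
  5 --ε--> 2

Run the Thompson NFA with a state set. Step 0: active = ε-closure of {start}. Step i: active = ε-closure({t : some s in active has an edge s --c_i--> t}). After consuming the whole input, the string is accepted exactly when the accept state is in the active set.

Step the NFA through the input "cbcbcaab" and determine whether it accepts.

initial (ε-close {0}): {0,2}
'c' @ 1: {}  — dead — no transitions
rest 'bcbcaab' ignored (set empty)
end set {} — state 1 not in

Answer: REJECT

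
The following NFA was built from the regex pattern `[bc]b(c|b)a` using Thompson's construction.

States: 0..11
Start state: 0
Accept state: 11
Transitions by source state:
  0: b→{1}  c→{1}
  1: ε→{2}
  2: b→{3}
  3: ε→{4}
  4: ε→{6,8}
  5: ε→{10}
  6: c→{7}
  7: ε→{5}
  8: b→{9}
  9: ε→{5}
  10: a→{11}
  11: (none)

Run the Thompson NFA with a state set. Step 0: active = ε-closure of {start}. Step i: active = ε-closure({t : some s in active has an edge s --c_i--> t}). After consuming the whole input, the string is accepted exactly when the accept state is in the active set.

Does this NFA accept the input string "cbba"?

start: ε-closure({0}) = {0}
'c' @ 1: {1,2}
'b' @ 2: {3,4,6,8}
'b' @ 3: {5,9,10}
'a' @ 4: {11}  (accept∈set)
final: {11}; accept 11 in set

Answer: ACCEPT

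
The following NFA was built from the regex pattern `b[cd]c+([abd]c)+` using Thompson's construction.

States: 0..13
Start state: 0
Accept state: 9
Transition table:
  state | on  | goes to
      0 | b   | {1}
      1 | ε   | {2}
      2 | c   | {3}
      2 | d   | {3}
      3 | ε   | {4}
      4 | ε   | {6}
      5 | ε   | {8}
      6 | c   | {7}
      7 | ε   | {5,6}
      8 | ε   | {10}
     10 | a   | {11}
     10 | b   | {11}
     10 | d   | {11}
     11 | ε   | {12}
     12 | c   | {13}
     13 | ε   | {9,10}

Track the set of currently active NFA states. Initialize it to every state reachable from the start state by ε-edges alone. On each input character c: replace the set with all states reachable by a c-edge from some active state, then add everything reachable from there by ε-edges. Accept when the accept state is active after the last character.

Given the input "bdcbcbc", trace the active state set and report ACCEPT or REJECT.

start: ε-closure({0}) = {0}
'b' @ 1: {1,2}
'd' @ 2: {3,4,6}
'c' @ 3: {5,6,7,8,10}
'b' @ 4: {11,12}
'c' @ 5: {9,10,13}  (accept∈set)
'b' @ 6: {11,12}
'c' @ 7: {9,10,13}  (accept∈set)
end set {9,10,13} — state 9 in

Answer: ACCEPT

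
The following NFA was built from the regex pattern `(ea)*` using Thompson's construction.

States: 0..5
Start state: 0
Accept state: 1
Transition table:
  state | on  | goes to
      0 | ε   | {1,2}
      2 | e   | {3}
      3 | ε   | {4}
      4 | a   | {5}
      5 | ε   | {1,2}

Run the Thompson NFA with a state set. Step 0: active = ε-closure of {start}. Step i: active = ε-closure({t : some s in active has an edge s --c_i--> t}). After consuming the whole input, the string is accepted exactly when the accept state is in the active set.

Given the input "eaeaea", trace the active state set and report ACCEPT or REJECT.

initial (ε-close {0}): {0,1,2}
'e' @ 1: {3,4}
'a' @ 2: {1,2,5}  ✓accept
'e' @ 3: {3,4}
'a' @ 4: {1,2,5}  ✓accept
'e' @ 5: {3,4}
'a' @ 6: {1,2,5}  ✓accept
end set {1,2,5} — state 1 in

Answer: ACCEPT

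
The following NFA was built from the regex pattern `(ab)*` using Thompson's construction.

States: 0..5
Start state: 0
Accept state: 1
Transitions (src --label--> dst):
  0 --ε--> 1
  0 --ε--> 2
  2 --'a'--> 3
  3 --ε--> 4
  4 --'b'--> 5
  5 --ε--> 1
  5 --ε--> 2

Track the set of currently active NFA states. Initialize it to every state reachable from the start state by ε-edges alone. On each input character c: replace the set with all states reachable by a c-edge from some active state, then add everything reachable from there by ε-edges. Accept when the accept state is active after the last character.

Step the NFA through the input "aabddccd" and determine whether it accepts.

Answer: REJECT

Steps:
S₀ = ε-closure({0}) = {0,1,2}
'a' @ 1: {3,4}
'a' @ 2: {}  — state set empty
rest 'bddccd' ignored (set empty)
final: {}; accept 1 not in set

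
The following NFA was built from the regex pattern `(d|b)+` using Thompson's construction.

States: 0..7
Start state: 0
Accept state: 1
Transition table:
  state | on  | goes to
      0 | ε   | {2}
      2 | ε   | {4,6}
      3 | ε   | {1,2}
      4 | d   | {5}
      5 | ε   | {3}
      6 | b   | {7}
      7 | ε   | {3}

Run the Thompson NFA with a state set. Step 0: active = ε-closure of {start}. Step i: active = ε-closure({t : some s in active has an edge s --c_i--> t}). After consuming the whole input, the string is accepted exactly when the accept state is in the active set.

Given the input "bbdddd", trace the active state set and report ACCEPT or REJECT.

S₀ = ε-closure({0}) = {0,2,4,6}
'b' @ 1: {1,2,3,4,6,7}  [accepting]
'b' @ 2: {1,2,3,4,6,7}  [accepting]
'd' @ 3: {1,2,3,4,5,6}  [accepting]
'd' @ 4: {1,2,3,4,5,6}  [accepting]
'd' @ 5: {1,2,3,4,5,6}  [accepting]
'd' @ 6: {1,2,3,4,5,6}  [accepting]
after full input: {1,2,3,4,5,6}  (accept=1 in)

Answer: ACCEPT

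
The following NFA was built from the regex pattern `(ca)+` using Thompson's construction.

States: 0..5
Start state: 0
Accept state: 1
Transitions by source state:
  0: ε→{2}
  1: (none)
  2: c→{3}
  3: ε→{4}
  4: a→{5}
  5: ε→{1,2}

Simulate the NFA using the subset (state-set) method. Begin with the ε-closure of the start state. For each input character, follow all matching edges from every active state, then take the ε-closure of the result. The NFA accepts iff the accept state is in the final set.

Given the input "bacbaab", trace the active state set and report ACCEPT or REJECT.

S₀ = ε-closure({0}) = {0,2}
'b' @ 1: {}  — state set empty
rest 'acbaab' ignored (set empty)
end set {} — state 1 not in

Answer: REJECT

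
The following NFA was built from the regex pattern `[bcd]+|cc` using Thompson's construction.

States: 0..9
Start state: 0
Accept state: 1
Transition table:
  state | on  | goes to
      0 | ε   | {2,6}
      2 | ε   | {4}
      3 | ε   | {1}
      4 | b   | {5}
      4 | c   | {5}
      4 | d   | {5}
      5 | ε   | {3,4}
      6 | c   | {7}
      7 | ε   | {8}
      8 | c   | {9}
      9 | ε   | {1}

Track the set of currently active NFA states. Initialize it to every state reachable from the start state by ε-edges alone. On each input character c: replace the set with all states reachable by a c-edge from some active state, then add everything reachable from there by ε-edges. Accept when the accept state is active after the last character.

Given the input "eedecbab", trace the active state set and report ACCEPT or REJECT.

S₀ = ε-closure({0}) = {0,2,4,6}
'e' @ 1: {}  — dead — no transitions
rest 'edecbab' ignored (set empty)
end set {} — state 1 not in

Answer: REJECT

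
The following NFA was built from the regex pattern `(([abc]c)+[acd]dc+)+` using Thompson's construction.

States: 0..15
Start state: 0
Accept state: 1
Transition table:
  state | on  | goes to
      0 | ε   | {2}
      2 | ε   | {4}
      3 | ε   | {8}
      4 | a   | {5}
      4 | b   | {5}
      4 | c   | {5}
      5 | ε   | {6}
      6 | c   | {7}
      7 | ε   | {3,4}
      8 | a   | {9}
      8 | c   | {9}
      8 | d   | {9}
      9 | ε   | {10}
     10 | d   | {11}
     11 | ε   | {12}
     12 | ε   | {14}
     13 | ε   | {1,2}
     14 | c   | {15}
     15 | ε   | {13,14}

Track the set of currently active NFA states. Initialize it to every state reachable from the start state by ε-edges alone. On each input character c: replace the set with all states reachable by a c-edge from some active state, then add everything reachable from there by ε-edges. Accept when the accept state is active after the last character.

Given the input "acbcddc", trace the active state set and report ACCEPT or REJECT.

S₀ = ε-closure({0}) = {0,2,4}
'a' @ 1: {5,6}
'c' @ 2: {3,4,7,8}
'b' @ 3: {5,6}
'c' @ 4: {3,4,7,8}
'd' @ 5: {9,10}
'd' @ 6: {11,12,14}
'c' @ 7: {1,2,4,13,14,15}  [accepting]
final: {1,2,4,13,14,15}; accept 1 in set

Answer: ACCEPT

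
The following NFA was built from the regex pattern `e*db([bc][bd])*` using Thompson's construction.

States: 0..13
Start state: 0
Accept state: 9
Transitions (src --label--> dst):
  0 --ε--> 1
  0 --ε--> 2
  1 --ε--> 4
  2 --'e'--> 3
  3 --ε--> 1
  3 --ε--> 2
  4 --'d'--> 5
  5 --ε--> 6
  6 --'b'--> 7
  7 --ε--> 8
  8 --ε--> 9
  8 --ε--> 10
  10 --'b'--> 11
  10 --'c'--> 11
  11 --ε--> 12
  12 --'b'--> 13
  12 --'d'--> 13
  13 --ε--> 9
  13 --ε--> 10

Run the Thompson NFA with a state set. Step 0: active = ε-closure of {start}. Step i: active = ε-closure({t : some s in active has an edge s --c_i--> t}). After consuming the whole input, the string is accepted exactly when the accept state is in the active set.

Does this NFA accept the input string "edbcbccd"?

Answer: REJECT

Steps:
initial (ε-close {0}): {0,1,2,4}
'e' @ 1: {1,2,3,4}
'd' @ 2: {5,6}
'b' @ 3: {7,8,9,10}  (accept∈set)
'c' @ 4: {11,12}
'b' @ 5: {9,10,13}  (accept∈set)
'c' @ 6: {11,12}
'c' @ 7: {}  — no active states
rest 'd' ignored (set empty)
after full input: {}  (accept=9 not in)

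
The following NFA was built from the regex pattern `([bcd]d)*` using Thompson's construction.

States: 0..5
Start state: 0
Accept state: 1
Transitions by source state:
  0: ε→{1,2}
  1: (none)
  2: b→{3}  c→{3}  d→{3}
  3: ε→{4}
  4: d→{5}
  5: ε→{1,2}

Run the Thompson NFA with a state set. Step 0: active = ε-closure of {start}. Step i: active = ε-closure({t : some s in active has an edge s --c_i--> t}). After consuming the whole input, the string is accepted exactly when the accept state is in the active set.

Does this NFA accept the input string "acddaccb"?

Answer: REJECT

Trace:
start: ε-closure({0}) = {0,1,2}
'a' @ 1: {}  — no active states
rest 'cddaccb' ignored (set empty)
after full input: {}  (accept=1 not in)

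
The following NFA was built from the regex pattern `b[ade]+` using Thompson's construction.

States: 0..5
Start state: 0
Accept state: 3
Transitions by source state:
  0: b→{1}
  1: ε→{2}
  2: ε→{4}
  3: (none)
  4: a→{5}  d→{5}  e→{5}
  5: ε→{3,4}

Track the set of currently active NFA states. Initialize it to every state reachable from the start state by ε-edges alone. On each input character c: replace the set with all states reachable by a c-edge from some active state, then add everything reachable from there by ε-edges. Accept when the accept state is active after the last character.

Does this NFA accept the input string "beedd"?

initial (ε-close {0}): {0}
'b' @ 1: {1,2,4}
'e' @ 2: {3,4,5}  (accept∈set)
'e' @ 3: {3,4,5}  (accept∈set)
'd' @ 4: {3,4,5}  (accept∈set)
'd' @ 5: {3,4,5}  (accept∈set)
final: {3,4,5}; accept 3 in set

Answer: ACCEPT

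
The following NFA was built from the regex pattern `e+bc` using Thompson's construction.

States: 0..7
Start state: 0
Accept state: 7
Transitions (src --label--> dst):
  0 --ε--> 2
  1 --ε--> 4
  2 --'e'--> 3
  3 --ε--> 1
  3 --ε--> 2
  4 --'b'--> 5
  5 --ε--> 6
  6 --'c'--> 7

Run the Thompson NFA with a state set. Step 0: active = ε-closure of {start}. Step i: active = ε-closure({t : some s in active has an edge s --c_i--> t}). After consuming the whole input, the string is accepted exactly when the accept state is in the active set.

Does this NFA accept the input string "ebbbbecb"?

Answer: REJECT

Steps:
start: ε-closure({0}) = {0,2}
'e' @ 1: {1,2,3,4}
'b' @ 2: {5,6}
'b' @ 3: {}  — dead — no transitions
rest 'bbecb' ignored (set empty)
end set {} — state 7 not in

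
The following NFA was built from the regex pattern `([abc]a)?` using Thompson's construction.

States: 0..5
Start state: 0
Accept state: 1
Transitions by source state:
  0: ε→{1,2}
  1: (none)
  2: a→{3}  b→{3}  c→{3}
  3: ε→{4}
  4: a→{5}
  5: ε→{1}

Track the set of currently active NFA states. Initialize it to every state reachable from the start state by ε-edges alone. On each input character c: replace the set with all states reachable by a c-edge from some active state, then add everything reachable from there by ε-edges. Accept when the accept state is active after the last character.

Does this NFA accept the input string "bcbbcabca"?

S₀ = ε-closure({0}) = {0,1,2}
'b' @ 1: {3,4}
'c' @ 2: {}  — state set empty
rest 'bbcabca' ignored (set empty)
after full input: {}  (accept=1 not in)

Answer: REJECT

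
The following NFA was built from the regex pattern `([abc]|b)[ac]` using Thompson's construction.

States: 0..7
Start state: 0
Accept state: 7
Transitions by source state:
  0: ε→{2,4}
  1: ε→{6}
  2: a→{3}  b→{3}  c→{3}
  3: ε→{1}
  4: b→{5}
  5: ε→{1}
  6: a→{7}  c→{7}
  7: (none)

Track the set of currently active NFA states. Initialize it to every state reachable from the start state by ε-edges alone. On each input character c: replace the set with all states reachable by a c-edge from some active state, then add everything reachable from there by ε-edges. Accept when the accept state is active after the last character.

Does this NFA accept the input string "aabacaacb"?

Answer: REJECT

Trace:
S₀ = ε-closure({0}) = {0,2,4}
'a' @ 1: {1,3,6}
'a' @ 2: {7}  (accept∈set)
'b' @ 3: {}  — state set empty
rest 'acaacb' ignored (set empty)
end set {} — state 7 not in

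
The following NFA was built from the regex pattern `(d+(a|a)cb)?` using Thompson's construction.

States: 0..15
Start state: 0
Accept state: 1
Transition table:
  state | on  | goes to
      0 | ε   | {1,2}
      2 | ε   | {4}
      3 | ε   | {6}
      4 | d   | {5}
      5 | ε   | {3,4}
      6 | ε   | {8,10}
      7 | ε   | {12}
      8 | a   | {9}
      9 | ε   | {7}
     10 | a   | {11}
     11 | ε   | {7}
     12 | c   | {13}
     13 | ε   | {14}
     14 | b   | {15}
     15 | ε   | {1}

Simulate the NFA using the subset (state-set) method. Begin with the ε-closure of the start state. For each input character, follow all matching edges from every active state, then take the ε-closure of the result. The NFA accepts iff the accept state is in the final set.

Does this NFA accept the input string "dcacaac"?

Answer: REJECT

Trace:
initial (ε-close {0}): {0,1,2,4}
'd' @ 1: {3,4,5,6,8,10}
'c' @ 2: {}  — dead — no transitions
rest 'acaac' ignored (set empty)
end set {} — state 1 not in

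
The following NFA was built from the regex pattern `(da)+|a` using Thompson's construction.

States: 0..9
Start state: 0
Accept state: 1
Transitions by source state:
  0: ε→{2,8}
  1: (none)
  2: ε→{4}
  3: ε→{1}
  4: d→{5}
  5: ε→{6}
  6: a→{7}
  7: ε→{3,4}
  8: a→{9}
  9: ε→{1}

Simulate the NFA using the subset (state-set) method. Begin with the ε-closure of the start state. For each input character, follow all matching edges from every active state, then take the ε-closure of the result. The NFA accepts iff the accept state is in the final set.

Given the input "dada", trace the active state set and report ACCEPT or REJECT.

Answer: ACCEPT

Steps:
initial (ε-close {0}): {0,2,4,8}
'd' @ 1: {5,6}
'a' @ 2: {1,3,4,7}  (accept∈set)
'd' @ 3: {5,6}
'a' @ 4: {1,3,4,7}  (accept∈set)
end set {1,3,4,7} — state 1 in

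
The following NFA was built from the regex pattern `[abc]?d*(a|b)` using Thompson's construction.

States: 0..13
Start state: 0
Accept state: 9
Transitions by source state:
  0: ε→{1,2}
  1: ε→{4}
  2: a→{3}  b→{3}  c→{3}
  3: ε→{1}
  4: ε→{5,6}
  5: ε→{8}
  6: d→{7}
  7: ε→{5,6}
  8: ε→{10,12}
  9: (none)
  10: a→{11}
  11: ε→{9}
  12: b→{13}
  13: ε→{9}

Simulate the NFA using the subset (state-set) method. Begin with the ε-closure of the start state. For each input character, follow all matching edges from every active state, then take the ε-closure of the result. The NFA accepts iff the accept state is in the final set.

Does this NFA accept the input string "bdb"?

start: ε-closure({0}) = {0,1,2,4,5,6,8,10,12}
'b' @ 1: {1,3,4,5,6,8,9,10,12,13}  (accept∈set)
'd' @ 2: {5,6,7,8,10,12}
'b' @ 3: {9,13}  (accept∈set)
final: {9,13}; accept 9 in set

Answer: ACCEPT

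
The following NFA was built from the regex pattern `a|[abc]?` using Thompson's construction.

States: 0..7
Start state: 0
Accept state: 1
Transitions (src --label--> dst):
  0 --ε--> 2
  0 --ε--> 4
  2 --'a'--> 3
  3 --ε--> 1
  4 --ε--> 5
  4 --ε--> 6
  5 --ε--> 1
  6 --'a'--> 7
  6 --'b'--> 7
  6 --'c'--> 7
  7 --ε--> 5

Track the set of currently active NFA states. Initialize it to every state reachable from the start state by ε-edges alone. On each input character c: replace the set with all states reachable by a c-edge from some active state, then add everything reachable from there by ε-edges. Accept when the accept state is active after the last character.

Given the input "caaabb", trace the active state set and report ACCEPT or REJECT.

initial (ε-close {0}): {0,1,2,4,5,6}
'c' @ 1: {1,5,7}  ✓accept
'a' @ 2: {}  — dead — no transitions
rest 'aabb' ignored (set empty)
final: {}; accept 1 not in set

Answer: REJECT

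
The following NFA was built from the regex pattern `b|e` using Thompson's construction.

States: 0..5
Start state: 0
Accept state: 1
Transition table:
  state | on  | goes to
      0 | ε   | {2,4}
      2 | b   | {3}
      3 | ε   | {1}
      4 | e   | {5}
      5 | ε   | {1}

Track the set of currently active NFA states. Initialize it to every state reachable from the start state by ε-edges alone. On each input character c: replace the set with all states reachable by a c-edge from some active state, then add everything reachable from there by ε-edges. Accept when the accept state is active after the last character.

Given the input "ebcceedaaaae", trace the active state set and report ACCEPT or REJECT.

Answer: REJECT

Derivation:
S₀ = ε-closure({0}) = {0,2,4}
'e' @ 1: {1,5}  ✓accept
'b' @ 2: {}  — dead — no transitions
rest 'cceedaaaae' ignored (set empty)
final: {}; accept 1 not in set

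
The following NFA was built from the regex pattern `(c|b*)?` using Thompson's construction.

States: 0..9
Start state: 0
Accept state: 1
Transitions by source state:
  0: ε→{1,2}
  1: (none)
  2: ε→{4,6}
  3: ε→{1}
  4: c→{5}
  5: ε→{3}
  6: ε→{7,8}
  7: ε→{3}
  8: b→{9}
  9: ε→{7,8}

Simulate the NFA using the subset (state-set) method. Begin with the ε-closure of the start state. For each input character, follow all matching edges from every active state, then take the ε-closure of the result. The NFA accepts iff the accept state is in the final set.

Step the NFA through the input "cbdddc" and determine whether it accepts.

start: ε-closure({0}) = {0,1,2,3,4,6,7,8}
'c' @ 1: {1,3,5}  [accepting]
'b' @ 2: {}  — state set empty
rest 'dddc' ignored (set empty)
end set {} — state 1 not in

Answer: REJECT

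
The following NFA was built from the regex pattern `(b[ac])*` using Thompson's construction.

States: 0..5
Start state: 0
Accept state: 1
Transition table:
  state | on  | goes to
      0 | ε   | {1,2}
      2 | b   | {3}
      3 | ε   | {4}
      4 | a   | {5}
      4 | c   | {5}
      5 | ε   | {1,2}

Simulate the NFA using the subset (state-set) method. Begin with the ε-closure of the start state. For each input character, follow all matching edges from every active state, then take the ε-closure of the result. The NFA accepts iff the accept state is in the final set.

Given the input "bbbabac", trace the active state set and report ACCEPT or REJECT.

Answer: REJECT

Trace:
start: ε-closure({0}) = {0,1,2}
'b' @ 1: {3,4}
'b' @ 2: {}  — dead — no transitions
rest 'babac' ignored (set empty)
end set {} — state 1 not in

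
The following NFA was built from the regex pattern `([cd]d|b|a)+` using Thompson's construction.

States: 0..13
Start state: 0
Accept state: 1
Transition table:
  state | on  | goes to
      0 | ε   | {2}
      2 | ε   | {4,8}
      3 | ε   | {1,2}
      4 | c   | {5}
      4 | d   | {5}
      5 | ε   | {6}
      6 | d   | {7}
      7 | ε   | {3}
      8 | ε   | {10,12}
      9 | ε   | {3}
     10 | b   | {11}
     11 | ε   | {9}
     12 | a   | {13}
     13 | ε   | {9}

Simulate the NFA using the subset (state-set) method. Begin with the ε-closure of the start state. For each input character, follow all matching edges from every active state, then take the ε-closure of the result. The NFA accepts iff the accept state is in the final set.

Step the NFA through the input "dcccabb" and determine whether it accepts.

S₀ = ε-closure({0}) = {0,2,4,8,10,12}
'd' @ 1: {5,6}
'c' @ 2: {}  — state set empty
rest 'ccabb' ignored (set empty)
final: {}; accept 1 not in set

Answer: REJECT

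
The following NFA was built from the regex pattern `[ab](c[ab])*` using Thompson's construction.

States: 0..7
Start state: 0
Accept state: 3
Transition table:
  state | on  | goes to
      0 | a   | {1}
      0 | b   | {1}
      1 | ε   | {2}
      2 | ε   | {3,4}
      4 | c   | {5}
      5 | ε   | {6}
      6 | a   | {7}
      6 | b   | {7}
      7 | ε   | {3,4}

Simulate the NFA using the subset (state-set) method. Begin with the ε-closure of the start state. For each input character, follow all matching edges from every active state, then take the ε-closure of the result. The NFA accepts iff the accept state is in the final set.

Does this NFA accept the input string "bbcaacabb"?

Answer: REJECT

Derivation:
start: ε-closure({0}) = {0}
'b' @ 1: {1,2,3,4}  [accepting]
'b' @ 2: {}  — dead — no transitions
rest 'caacabb' ignored (set empty)
after full input: {}  (accept=3 not in)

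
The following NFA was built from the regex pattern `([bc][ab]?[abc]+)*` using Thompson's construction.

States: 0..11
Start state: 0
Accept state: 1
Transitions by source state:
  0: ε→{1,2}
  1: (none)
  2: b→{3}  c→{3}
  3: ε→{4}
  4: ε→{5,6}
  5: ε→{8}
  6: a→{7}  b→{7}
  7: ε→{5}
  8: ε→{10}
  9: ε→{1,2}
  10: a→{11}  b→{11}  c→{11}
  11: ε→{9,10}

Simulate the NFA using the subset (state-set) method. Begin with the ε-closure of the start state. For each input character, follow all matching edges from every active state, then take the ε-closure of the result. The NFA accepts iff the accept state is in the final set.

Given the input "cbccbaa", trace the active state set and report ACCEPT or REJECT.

Answer: ACCEPT

Steps:
initial (ε-close {0}): {0,1,2}
'c' @ 1: {3,4,5,6,8,10}
'b' @ 2: {1,2,5,7,8,9,10,11}  (accept∈set)
'c' @ 3: {1,2,3,4,5,6,8,9,10,11}  (accept∈set)
'c' @ 4: {1,2,3,4,5,6,8,9,10,11}  (accept∈set)
'b' @ 5: {1,2,3,4,5,6,7,8,9,10,11}  (accept∈set)
'a' @ 6: {1,2,5,7,8,9,10,11}  (accept∈set)
'a' @ 7: {1,2,9,10,11}  (accept∈set)
final: {1,2,9,10,11}; accept 1 in set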